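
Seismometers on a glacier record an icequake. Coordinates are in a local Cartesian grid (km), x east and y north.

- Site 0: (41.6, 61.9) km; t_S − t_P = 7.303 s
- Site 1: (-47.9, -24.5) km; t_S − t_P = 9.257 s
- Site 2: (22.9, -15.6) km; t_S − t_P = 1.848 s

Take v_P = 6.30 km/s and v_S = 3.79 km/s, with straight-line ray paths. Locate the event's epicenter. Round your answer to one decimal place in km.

(38.5, -7.5)

Distance from S−P lag: d = Δt · v_P v_S / (v_P − v_S) = Δt · (6.30·3.79)/(6.30−3.79) ≈ 9.5127·Δt.
So d_Site 0 = 69.47, d_Site 1 = 88.06, d_Site 2 = 17.58 km.
Circle about each station: (x − 41.6)² + (y − 61.9)² = 69.47²; (x + 47.9)² + (y + 24.5)² = 88.06²; (x − 22.9)² + (y + 15.6)² = 17.58².
Subtracting pairs of circle equations eliminates x²+y² and gives linear equations (the radical axes):
-179.0 x − 172.8 y = -5595.99
-37.4 x − 155.0 y = -277.38
Solving the 2×2 system: x ≈ 38.5, y ≈ -7.5 km.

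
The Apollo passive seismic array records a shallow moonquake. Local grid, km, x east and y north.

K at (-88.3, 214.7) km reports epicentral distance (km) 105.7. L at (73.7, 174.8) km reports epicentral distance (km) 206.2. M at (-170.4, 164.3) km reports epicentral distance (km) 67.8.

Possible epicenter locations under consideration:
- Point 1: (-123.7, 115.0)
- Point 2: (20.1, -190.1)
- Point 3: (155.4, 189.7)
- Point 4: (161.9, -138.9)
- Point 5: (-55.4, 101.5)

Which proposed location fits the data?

Point 1

For each candidate, compare |candidate − station| to the reported distance:
Point 1: residuals K 0.1, L 0.1, M 0.1 → max 0.1 km
Point 2: residuals K 313.4, L 162.6, M 334.6 → max 334.6 km
Point 3: residuals K 139.3, L 123.2, M 259.0 → max 259.0 km
Point 4: residuals K 327.5, L 119.7, M 382.0 → max 382.0 km
Point 5: residuals K 12.2, L 57.7, M 63.2 → max 63.2 km
Only Point 1 has all residuals ≈ 0.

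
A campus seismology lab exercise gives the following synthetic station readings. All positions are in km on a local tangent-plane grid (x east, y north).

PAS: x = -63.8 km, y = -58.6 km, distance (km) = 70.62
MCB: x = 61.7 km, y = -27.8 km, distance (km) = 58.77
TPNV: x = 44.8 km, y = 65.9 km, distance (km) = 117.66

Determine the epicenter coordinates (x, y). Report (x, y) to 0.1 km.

5.5 km east, -45.0 km north

Circle about each station: (x + 63.8)² + (y + 58.6)² = 70.62²; (x − 61.7)² + (y + 27.8)² = 58.77²; (x − 44.8)² + (y − 65.9)² = 117.66².
Subtracting the PAS equation from the MCB and TPNV equations removes the quadratic terms:
251.0 x + 61.6 y = -1391.40
217.2 x + 249.0 y = -10011.24
Solving the 2×2 system: x ≈ 5.5, y ≈ -45.0 km.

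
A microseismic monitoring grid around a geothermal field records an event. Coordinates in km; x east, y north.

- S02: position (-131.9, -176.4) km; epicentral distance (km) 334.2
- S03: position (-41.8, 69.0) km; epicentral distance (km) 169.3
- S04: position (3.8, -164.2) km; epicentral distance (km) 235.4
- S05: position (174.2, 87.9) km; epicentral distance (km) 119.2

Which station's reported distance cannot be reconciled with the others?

S05

Solve using three stations at a time. Using S02, S03, S04 (subtract circle equations pairwise → linear system) gives (x, y) ≈ (124.6, 37.8).
Distances from that point to each station vs reported:
  S02: calculated 334.2 vs reported 334.2 → residual 0.0 km
  S03: calculated 169.3 vs reported 169.3 → residual 0.0 km
  S04: calculated 235.4 vs reported 235.4 → residual 0.0 km
  S05: calculated 70.5 vs reported 119.2 → residual 48.7 km
S02, S03, S04 are mutually consistent (residuals ≈ 0); S05 is off by 48.7 km.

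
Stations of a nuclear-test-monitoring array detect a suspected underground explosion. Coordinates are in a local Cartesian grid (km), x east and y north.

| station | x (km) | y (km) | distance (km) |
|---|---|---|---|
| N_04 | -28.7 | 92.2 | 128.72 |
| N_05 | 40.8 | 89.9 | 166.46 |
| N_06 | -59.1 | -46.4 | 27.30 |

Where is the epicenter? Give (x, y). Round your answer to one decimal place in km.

Circle about each station: (x + 28.7)² + (y − 92.2)² = 128.72²; (x − 40.8)² + (y − 89.9)² = 166.46²; (x + 59.1)² + (y + 46.4)² = 27.30².
Subtracting the N_04 equation from the N_05 and N_06 equations removes the quadratic terms:
139.0 x − 4.6 y = -10717.97
-60.8 x − 277.2 y = 12144.79
Solving the 2×2 system: x ≈ -78.0, y ≈ -26.7 km.

x ≈ -78.0 km, y ≈ -26.7 km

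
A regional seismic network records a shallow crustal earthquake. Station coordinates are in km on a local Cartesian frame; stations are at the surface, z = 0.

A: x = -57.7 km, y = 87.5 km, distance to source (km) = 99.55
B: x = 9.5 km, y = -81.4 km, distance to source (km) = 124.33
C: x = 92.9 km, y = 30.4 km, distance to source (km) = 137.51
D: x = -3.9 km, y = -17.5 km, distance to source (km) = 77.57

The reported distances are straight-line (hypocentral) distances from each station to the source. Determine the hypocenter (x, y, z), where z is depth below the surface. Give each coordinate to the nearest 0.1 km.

(-27.8, 18.0, 64.7)

Each station gives a sphere (x−x_i)² + (y−y_i)² + z² = d_i² (stations at z=0).
Subtracting the A sphere from B and C: z² cancels, leaving linear equations in x and y:
134.4 x − 337.8 y = -9817.08
301.2 x − 114.2 y = -10429.77
Solving: x ≈ -27.803, y ≈ 18.000 km (keep extra digits for the depth step; rounded: -27.8, 18.0).
Then from the A sphere: z² = 99.55² − (x + 57.7)² − (y − 87.5)² with x = -27.803, y = 18.000, so z ≈ 64.700 ≈ 64.7 km.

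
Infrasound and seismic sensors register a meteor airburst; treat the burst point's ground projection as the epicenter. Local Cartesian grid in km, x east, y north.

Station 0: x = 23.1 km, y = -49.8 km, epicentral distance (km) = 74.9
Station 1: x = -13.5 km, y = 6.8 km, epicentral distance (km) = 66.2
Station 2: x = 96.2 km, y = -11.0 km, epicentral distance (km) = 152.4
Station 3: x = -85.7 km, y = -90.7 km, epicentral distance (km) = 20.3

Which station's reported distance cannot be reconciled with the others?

Station 3

Solve using three stations at a time. Using Station 0, Station 1, Station 2 (subtract circle equations pairwise → linear system) gives (x, y) ≈ (-51.9, -47.3).
Distances from that point to each station vs reported:
  Station 0: calculated 75.0 vs reported 74.9 → residual 0.1 km
  Station 1: calculated 66.3 vs reported 66.2 → residual 0.1 km
  Station 2: calculated 152.5 vs reported 152.4 → residual 0.1 km
  Station 3: calculated 55.0 vs reported 20.3 → residual 34.7 km
Station 0, Station 1, Station 2 are mutually consistent (residuals ≈ 0); Station 3 is off by 34.7 km.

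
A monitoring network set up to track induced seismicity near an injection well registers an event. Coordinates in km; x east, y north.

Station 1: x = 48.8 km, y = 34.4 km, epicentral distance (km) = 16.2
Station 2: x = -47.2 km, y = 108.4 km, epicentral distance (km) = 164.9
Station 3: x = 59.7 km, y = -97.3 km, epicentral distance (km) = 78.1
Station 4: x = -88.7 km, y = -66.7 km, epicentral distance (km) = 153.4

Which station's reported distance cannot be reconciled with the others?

Solve using three stations at a time. Using Station 2, Station 3, Station 4 (subtract circle equations pairwise → linear system) gives (x, y) ≈ (57.2, -19.3).
Distances from that point to each station vs reported:
  Station 1: calculated 54.3 vs reported 16.2 → residual 38.1 km
  Station 2: calculated 164.9 vs reported 164.9 → residual 0.0 km
  Station 3: calculated 78.1 vs reported 78.1 → residual 0.0 km
  Station 4: calculated 153.4 vs reported 153.4 → residual 0.0 km
Station 2, Station 3, Station 4 are mutually consistent (residuals ≈ 0); Station 1 is off by 38.1 km.

Station 1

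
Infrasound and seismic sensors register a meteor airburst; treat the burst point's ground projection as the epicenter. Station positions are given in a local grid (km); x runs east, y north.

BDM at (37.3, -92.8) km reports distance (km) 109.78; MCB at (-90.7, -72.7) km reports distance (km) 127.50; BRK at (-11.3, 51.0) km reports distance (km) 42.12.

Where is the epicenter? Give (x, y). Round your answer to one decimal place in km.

Circle about each station: (x − 37.3)² + (y + 92.8)² = 109.78²; (x + 90.7)² + (y + 72.7)² = 127.50²; (x + 11.3)² + (y − 51.0)² = 42.12².
Subtracting the BDM equation from the MCB and BRK equations removes the quadratic terms:
-256.0 x + 40.2 y = -695.95
-97.2 x + 287.6 y = 3003.11
Solving the 2×2 system: x ≈ 4.6, y ≈ 12.0 km.

4.6 km east, 12.0 km north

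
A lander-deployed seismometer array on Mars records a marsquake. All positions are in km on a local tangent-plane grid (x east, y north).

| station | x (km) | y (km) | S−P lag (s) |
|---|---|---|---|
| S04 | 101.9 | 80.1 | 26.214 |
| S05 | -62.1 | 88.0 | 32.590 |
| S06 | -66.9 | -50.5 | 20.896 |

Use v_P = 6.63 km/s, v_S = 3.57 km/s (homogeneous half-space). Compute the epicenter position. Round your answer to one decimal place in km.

Distance from S−P lag: d = Δt · v_P v_S / (v_P − v_S) = Δt · (6.63·3.57)/(6.63−3.57) ≈ 7.7350·Δt.
So d_S04 = 202.77, d_S05 = 252.08, d_S06 = 161.63 km.
Circle about each station: (x − 101.9)² + (y − 80.1)² = 202.77²; (x + 62.1)² + (y − 88.0)² = 252.08²; (x + 66.9)² + (y + 50.5)² = 161.63².
Subtracting pairs of circle equations eliminates x²+y² and gives linear equations (the radical axes):
-328.0 x + 15.8 y = -27627.86
-337.6 x − 261.2 y = 5217.66
Solving the 2×2 system: x ≈ 78.4, y ≈ -121.3 km.

(78.4, -121.3)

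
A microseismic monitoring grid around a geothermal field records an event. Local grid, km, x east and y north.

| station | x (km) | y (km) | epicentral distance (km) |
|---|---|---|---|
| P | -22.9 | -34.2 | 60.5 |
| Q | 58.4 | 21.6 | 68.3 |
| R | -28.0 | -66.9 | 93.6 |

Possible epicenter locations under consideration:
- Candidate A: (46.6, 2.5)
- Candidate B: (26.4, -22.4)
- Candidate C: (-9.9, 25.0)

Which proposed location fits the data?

Candidate C

For each candidate, compare |candidate − station| to the reported distance:
Candidate A: residuals P 18.1, Q 45.8, R 8.3 → max 45.8 km
Candidate B: residuals P 9.8, Q 13.9, R 23.3 → max 23.3 km
Candidate C: residuals P 0.1, Q 0.1, R 0.1 → max 0.1 km
Only Candidate C has all residuals ≈ 0.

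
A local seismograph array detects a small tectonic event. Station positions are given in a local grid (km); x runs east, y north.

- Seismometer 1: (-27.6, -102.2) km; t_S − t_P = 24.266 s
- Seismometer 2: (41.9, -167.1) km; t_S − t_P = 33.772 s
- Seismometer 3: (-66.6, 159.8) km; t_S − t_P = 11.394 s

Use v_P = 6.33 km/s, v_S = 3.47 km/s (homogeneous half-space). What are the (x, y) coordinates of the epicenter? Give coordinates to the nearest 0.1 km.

Distance from S−P lag: d = Δt · v_P v_S / (v_P − v_S) = Δt · (6.33·3.47)/(6.33−3.47) ≈ 7.6801·Δt.
So d_Seismometer 1 = 186.37, d_Seismometer 2 = 259.37, d_Seismometer 3 = 87.51 km.
Circle about each station: (x + 27.6)² + (y + 102.2)² = 186.37²; (x − 41.9)² + (y + 167.1)² = 259.37²; (x + 66.6)² + (y − 159.8)² = 87.51².
Subtracting pairs of circle equations eliminates x²+y² and gives linear equations (the radical axes):
139.0 x − 129.8 y = -14067.60
-78.0 x + 524.0 y = 45840.78
Solving the 2×2 system: x ≈ -22.7, y ≈ 84.1 km.

-22.7 km east, 84.1 km north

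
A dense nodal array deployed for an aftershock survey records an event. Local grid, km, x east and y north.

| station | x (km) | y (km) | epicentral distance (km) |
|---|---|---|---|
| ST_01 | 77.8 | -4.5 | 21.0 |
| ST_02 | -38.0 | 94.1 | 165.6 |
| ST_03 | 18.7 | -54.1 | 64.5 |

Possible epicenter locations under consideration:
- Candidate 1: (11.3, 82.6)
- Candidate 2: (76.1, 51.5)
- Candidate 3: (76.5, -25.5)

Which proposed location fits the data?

For each candidate, compare |candidate − station| to the reported distance:
Candidate 1: residuals ST_01 88.6, ST_02 115.0, ST_03 72.4 → max 115.0 km
Candidate 2: residuals ST_01 35.0, ST_02 43.8, ST_03 55.7 → max 55.7 km
Candidate 3: residuals ST_01 0.0, ST_02 0.0, ST_03 0.0 → max 0.0 km
Only Candidate 3 has all residuals ≈ 0.

Candidate 3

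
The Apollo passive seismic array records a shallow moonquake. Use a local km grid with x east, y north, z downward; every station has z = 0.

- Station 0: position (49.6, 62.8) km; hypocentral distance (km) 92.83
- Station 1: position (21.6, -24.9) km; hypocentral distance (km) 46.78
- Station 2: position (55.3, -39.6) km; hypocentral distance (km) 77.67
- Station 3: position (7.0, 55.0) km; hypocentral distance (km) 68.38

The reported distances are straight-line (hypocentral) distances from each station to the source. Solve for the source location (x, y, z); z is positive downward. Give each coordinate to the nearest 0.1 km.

Each station gives a sphere (x−x_i)² + (y−y_i)² + z² = d_i² (stations at z=0).
Subtracting the Station 0 sphere from Station 1 and Station 2: z² cancels, leaving linear equations in x and y:
-56.0 x − 175.4 y = 1111.61
11.4 x − 204.8 y = 807.03
Solving: x ≈ -6.393, y ≈ -4.296 km (keep extra digits for the depth step; rounded: -6.4, -4.3).
Then from the Station 0 sphere: z² = 92.83² − (x − 49.6)² − (y − 62.8)² with x = -6.393, y = -4.296, so z ≈ 31.310 ≈ 31.3 km.

x ≈ -6.4 km, y ≈ -4.3 km, depth ≈ 31.3 km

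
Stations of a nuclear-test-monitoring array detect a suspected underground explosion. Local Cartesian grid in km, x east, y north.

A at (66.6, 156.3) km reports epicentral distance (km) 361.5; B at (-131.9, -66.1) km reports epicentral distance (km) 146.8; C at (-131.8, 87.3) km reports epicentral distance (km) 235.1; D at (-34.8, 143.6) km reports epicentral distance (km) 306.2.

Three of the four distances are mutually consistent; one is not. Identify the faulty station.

Solve using three stations at a time. Using A, C, D (subtract circle equations pairwise → linear system) gives (x, y) ≈ (-128.9, -147.8).
Distances from that point to each station vs reported:
  A: calculated 361.5 vs reported 361.5 → residual 0.0 km
  B: calculated 81.8 vs reported 146.8 → residual 65.0 km
  C: calculated 235.1 vs reported 235.1 → residual 0.0 km
  D: calculated 306.2 vs reported 306.2 → residual 0.0 km
A, C, D are mutually consistent (residuals ≈ 0); B is off by 65.0 km.

B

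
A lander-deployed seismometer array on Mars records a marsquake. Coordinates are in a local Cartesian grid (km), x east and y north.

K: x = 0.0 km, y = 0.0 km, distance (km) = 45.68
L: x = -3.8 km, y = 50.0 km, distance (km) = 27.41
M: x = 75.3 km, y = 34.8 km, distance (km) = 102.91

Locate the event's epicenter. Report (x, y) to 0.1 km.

Circle about each station: x² + y² = 45.68²; (x + 3.8)² + (y − 50.0)² = 27.41²; (x − 75.3)² + (y − 34.8)² = 102.91².
Subtracting the K equation from the L and M equations removes the quadratic terms:
-7.6 x + 100.0 y = 3849.79
150.6 x + 69.6 y = -1622.68
Solving the 2×2 system: x ≈ -27.6, y ≈ 36.4 km.
Check against K (with the unrounded x, y): √(x²+y²) = 45.68 ≈ 45.68 km. ✓

-27.6 km east, 36.4 km north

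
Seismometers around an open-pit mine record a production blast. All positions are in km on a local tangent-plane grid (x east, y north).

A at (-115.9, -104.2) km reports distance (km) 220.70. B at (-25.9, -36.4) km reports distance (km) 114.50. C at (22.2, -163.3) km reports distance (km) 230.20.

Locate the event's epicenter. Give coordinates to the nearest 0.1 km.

Circle about each station: (x + 115.9)² + (y + 104.2)² = 220.70²; (x + 25.9)² + (y + 36.4)² = 114.50²; (x − 22.2)² + (y + 163.3)² = 230.20².
Subtracting pairs of circle equations eliminates x²+y² and gives linear equations (the radical axes):
180.0 x + 135.6 y = 13303.56
276.2 x − 118.2 y = -1414.27
Solving the 2×2 system: x ≈ 23.5, y ≈ 66.9 km.

(23.5, 66.9)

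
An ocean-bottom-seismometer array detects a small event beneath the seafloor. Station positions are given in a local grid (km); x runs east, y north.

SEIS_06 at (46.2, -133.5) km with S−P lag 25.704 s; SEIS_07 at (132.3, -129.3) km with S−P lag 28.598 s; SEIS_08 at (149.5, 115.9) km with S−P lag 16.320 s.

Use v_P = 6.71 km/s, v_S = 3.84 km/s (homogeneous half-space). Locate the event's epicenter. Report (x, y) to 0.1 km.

x ≈ 4.7 km, y ≈ 93.5 km

Distance from S−P lag: d = Δt · v_P v_S / (v_P − v_S) = Δt · (6.71·3.84)/(6.71−3.84) ≈ 8.9778·Δt.
So d_SEIS_06 = 230.77, d_SEIS_07 = 256.75, d_SEIS_08 = 146.52 km.
Circle about each station: (x − 46.2)² + (y + 133.5)² = 230.77²; (x − 132.3)² + (y + 129.3)² = 256.75²; (x − 149.5)² + (y − 115.9)² = 146.52².
Subtracting pairs of circle equations eliminates x²+y² and gives linear equations (the radical axes):
172.2 x + 8.4 y = 1599.32
206.6 x + 498.8 y = 47613.05
Solving the 2×2 system: x ≈ 4.7, y ≈ 93.5 km.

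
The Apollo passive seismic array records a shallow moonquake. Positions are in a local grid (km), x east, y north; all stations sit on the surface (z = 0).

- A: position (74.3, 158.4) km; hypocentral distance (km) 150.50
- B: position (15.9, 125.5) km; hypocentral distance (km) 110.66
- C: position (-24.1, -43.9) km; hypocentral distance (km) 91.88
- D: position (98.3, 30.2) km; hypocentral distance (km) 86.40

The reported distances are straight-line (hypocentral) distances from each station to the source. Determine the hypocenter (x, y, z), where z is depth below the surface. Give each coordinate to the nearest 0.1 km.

Each station gives a sphere (x−x_i)² + (y−y_i)² + z² = d_i² (stations at z=0).
Subtracting the A sphere from B and C: z² cancels, leaving linear equations in x and y:
-116.8 x − 65.8 y = -4203.38
-196.8 x − 404.6 y = -13894.71
Solving: x ≈ 22.922, y ≈ 23.192 km (keep extra digits for the depth step; rounded: 22.9, 23.2).
Then from the A sphere: z² = 150.50² − (x − 74.3)² − (y − 158.4)² with x = 22.922, y = 23.192, so z ≈ 41.585 ≈ 41.6 km.

(22.9, 23.2, 41.6)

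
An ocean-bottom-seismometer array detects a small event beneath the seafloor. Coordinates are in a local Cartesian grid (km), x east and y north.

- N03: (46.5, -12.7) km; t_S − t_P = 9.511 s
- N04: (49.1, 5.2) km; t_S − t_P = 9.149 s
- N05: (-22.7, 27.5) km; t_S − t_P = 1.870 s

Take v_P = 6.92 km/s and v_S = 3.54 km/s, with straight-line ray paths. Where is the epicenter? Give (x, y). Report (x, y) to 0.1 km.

-16.4 km east, 15.5 km north

Distance from S−P lag: d = Δt · v_P v_S / (v_P − v_S) = Δt · (6.92·3.54)/(6.92−3.54) ≈ 7.2476·Δt.
So d_N03 = 68.93, d_N04 = 66.31, d_N05 = 13.55 km.
Circle about each station: (x − 46.5)² + (y + 12.7)² = 68.93²; (x − 49.1)² + (y − 5.2)² = 66.31²; (x + 22.7)² + (y − 27.5)² = 13.55².
Subtracting pairs of circle equations eliminates x²+y² and gives linear equations (the radical axes):
5.2 x + 35.8 y = 468.64
-138.4 x + 80.4 y = 3515.74
Solving the 2×2 system: x ≈ -16.4, y ≈ 15.5 km.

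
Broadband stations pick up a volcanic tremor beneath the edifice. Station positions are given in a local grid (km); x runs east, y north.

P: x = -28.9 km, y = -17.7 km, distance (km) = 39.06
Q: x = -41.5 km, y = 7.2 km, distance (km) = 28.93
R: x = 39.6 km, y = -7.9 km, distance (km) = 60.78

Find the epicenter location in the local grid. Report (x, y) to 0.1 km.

-15.0 km east, 18.8 km north

Circle about each station: (x + 28.9)² + (y + 17.7)² = 39.06²; (x + 41.5)² + (y − 7.2)² = 28.93²; (x − 39.6)² + (y + 7.9)² = 60.78².
Subtracting pairs of circle equations eliminates x²+y² and gives linear equations (the radical axes):
-25.2 x + 49.8 y = 1314.33
137.0 x + 19.6 y = -1686.45
Solving the 2×2 system: x ≈ -15.0, y ≈ 18.8 km.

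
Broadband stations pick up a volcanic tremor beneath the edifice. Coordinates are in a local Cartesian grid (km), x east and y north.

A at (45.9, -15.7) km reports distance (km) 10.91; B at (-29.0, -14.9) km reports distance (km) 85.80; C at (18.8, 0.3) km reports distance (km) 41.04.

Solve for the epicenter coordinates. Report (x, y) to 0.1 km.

Circle about each station: (x − 45.9)² + (y + 15.7)² = 10.91²; (x + 29.0)² + (y + 14.9)² = 85.80²; (x − 18.8)² + (y − 0.3)² = 41.04².
Subtracting pairs of circle equations eliminates x²+y² and gives linear equations (the radical axes):
-149.8 x + 1.6 y = -8532.90
-54.2 x + 32.0 y = -3565.02
Solving the 2×2 system: x ≈ 56.8, y ≈ -15.2 km.

56.8 km east, -15.2 km north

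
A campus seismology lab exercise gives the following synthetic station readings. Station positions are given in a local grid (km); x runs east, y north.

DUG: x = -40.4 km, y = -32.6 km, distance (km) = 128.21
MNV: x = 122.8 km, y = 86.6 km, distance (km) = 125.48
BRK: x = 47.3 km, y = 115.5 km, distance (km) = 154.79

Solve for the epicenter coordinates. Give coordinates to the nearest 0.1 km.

Circle about each station: (x + 40.4)² + (y + 32.6)² = 128.21²; (x − 122.8)² + (y − 86.6)² = 125.48²; (x − 47.3)² + (y − 115.5)² = 154.79².
Subtracting the DUG equation from the MNV and BRK equations removes the quadratic terms:
326.4 x + 238.4 y = 20577.05
175.4 x + 296.2 y = 5360.48
Solving the 2×2 system: x ≈ 87.8, y ≈ -33.9 km.

x ≈ 87.8 km, y ≈ -33.9 km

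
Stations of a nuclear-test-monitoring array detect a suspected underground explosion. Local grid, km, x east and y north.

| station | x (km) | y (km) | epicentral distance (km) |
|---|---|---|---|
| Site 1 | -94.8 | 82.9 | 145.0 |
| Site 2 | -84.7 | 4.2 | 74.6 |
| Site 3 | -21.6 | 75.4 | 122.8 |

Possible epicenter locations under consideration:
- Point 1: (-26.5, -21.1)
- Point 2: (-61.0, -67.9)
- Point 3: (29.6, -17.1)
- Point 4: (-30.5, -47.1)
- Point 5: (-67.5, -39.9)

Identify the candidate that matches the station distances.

For each candidate, compare |candidate − station| to the reported distance:
Point 1: residuals Site 1 20.6, Site 2 11.1, Site 3 26.2 → max 26.2 km
Point 2: residuals Site 1 9.5, Site 2 1.3, Site 3 25.8 → max 25.8 km
Point 3: residuals Site 1 14.6, Site 2 41.7, Site 3 17.1 → max 41.7 km
Point 4: residuals Site 1 0.0, Site 2 0.0, Site 3 0.0 → max 0.0 km
Point 5: residuals Site 1 19.2, Site 2 27.3, Site 3 1.3 → max 27.3 km
Only Point 4 has all residuals ≈ 0.

Point 4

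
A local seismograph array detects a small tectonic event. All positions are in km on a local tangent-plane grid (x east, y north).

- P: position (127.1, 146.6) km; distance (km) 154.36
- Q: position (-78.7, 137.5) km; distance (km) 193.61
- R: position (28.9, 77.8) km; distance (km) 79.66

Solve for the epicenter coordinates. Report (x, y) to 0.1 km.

Circle about each station: (x − 127.1)² + (y − 146.6)² = 154.36²; (x + 78.7)² + (y − 137.5)² = 193.61²; (x − 28.9)² + (y − 77.8)² = 79.66².
Subtracting the P equation from the Q and R equations removes the quadratic terms:
-411.6 x − 18.2 y = -26203.85
-196.4 x − 137.6 y = -13276.63
Solving the 2×2 system: x ≈ 63.4, y ≈ 6.0 km.

63.4 km east, 6.0 km north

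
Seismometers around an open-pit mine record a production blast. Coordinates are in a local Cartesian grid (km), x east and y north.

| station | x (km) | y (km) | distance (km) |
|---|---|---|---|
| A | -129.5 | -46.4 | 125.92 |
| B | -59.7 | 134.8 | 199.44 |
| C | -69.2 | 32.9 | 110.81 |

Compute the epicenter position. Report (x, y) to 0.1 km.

x ≈ -4.0 km, y ≈ -56.7 km

Circle about each station: (x + 129.5)² + (y + 46.4)² = 125.92²; (x + 59.7)² + (y − 134.8)² = 199.44²; (x + 69.2)² + (y − 32.9)² = 110.81².
Subtracting the A equation from the B and C equations removes the quadratic terms:
139.6 x + 362.4 y = -21108.55
120.6 x + 158.6 y = -9475.17
Solving the 2×2 system: x ≈ -4.0, y ≈ -56.7 km.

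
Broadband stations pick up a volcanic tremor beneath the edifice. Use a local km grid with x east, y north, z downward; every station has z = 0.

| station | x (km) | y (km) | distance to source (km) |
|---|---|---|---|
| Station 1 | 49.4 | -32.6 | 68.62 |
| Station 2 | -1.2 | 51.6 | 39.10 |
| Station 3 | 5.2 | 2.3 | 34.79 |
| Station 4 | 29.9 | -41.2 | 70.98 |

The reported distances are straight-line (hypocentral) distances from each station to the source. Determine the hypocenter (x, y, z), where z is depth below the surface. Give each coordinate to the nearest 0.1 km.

x ≈ 20.3 km, y ≈ 26.1 km, depth ≈ 20.4 km

Each station gives a sphere (x−x_i)² + (y−y_i)² + z² = d_i² (stations at z=0).
Subtracting the Station 1 sphere from Station 2 and Station 3: z² cancels, leaving linear equations in x and y:
-101.2 x + 168.4 y = 2340.77
-88.4 x + 69.8 y = 27.57
Solving: x ≈ 20.292, y ≈ 26.095 km (keep extra digits for the depth step; rounded: 20.3, 26.1).
Then from the Station 1 sphere: z² = 68.62² − (x − 49.4)² − (y + 32.6)² with x = 20.292, y = 26.095, so z ≈ 20.404 ≈ 20.4 km.
Check against Station 4 (with the unrounded solution): distance 70.97 ≈ 70.98 km. ✓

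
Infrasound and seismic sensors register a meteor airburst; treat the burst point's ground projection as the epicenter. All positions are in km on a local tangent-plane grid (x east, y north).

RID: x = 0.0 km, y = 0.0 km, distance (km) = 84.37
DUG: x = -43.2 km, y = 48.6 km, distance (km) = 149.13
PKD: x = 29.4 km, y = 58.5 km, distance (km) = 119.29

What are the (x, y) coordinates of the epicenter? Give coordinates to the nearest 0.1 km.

x ≈ 63.2 km, y ≈ -55.9 km

Circle about each station: x² + y² = 84.37²; (x + 43.2)² + (y − 48.6)² = 149.13²; (x − 29.4)² + (y − 58.5)² = 119.29².
Subtracting pairs of circle equations eliminates x²+y² and gives linear equations (the radical axes):
-86.4 x + 97.2 y = -10893.26
58.8 x + 117.0 y = -2825.20
Solving the 2×2 system: x ≈ 63.2, y ≈ -55.9 km.
Check against RID (with the unrounded x, y): √(x²+y²) = 84.37 ≈ 84.37 km. ✓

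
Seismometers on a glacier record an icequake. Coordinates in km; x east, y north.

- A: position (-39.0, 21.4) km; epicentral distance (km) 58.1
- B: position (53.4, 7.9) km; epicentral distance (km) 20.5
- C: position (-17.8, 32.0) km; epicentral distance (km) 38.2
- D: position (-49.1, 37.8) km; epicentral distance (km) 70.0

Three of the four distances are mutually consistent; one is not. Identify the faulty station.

Solve using three stations at a time. Using A, C, D (subtract circle equations pairwise → linear system) gives (x, y) ≈ (19.1, 22.0).
Distances from that point to each station vs reported:
  A: calculated 58.1 vs reported 58.1 → residual 0.0 km
  B: calculated 37.1 vs reported 20.5 → residual 16.6 km
  C: calculated 38.3 vs reported 38.2 → residual 0.1 km
  D: calculated 70.0 vs reported 70.0 → residual 0.0 km
A, C, D are mutually consistent (residuals ≈ 0); B is off by 16.6 km.

B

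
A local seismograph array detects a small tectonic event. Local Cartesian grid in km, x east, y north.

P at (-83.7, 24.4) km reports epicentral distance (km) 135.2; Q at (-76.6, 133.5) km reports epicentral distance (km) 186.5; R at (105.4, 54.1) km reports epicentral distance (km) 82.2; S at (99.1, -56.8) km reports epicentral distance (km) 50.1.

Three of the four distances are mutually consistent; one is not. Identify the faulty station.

Solve using three stations at a time. Using P, Q, R (subtract circle equations pairwise → linear system) gives (x, y) ≈ (48.3, -5.0).
Distances from that point to each station vs reported:
  P: calculated 135.2 vs reported 135.2 → residual 0.0 km
  Q: calculated 186.5 vs reported 186.5 → residual 0.0 km
  R: calculated 82.2 vs reported 82.2 → residual 0.0 km
  S: calculated 72.5 vs reported 50.1 → residual 22.4 km
P, Q, R are mutually consistent (residuals ≈ 0); S is off by 22.4 km.

S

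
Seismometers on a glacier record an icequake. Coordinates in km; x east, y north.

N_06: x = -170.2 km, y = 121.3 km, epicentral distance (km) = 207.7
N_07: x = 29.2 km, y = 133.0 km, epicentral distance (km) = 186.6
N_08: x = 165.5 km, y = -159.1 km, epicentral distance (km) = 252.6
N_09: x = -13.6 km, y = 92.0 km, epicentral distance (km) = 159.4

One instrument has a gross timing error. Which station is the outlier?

N_07

Solve using three stations at a time. Using N_06, N_08, N_09 (subtract circle equations pairwise → linear system) gives (x, y) ≈ (-66.2, -58.5).
Distances from that point to each station vs reported:
  N_06: calculated 207.7 vs reported 207.7 → residual 0.0 km
  N_07: calculated 213.9 vs reported 186.6 → residual 27.3 km
  N_08: calculated 252.6 vs reported 252.6 → residual 0.0 km
  N_09: calculated 159.4 vs reported 159.4 → residual 0.0 km
N_06, N_08, N_09 are mutually consistent (residuals ≈ 0); N_07 is off by 27.3 km.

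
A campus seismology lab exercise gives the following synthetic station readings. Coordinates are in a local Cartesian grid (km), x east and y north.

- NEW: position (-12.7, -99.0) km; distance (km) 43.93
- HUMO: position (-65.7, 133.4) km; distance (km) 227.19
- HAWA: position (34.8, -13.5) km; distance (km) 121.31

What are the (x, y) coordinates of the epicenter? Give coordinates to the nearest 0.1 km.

(-56.3, -93.6)

Circle about each station: (x + 12.7)² + (y + 99.0)² = 43.93²; (x + 65.7)² + (y − 133.4)² = 227.19²; (x − 34.8)² + (y + 13.5)² = 121.31².
Subtracting pairs of circle equations eliminates x²+y² and gives linear equations (the radical axes):
-106.0 x + 464.8 y = -37535.69
95.0 x + 171.0 y = -21355.27
Solving the 2×2 system: x ≈ -56.3, y ≈ -93.6 km.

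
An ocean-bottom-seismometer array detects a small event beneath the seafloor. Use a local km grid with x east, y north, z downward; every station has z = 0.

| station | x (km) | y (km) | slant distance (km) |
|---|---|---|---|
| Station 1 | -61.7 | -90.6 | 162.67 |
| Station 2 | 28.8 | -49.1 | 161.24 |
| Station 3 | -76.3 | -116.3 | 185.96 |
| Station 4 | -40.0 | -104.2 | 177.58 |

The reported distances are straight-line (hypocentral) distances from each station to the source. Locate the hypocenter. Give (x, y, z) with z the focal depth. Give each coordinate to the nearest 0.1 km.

x ≈ -71.6 km, y ≈ 56.0 km, depth ≈ 69.8 km

Each station gives a sphere (x−x_i)² + (y−y_i)² + z² = d_i² (stations at z=0).
Subtracting the Station 1 sphere from Station 2 and Station 3: z² cancels, leaving linear equations in x and y:
181.0 x + 83.0 y = -8311.81
-29.2 x − 51.4 y = -787.46
Solving: x ≈ -71.599, y ≈ 55.995 km (keep extra digits for the depth step; rounded: -71.6, 56.0).
Then from the Station 1 sphere: z² = 162.67² − (x + 61.7)² − (y + 90.6)² with x = -71.599, y = 55.995, so z ≈ 69.810 ≈ 69.8 km.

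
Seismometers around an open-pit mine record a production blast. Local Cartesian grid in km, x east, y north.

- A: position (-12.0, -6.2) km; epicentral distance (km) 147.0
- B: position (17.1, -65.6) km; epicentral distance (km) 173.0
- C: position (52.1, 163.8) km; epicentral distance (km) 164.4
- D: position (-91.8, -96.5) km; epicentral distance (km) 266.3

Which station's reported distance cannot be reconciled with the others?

Solve using three stations at a time. Using A, B, D (subtract circle equations pairwise → linear system) gives (x, y) ≈ (104.0, 83.9).
Distances from that point to each station vs reported:
  A: calculated 146.9 vs reported 147.0 → residual 0.1 km
  B: calculated 172.9 vs reported 173.0 → residual 0.1 km
  C: calculated 95.3 vs reported 164.4 → residual 69.1 km
  D: calculated 266.2 vs reported 266.3 → residual 0.1 km
A, B, D are mutually consistent (residuals ≈ 0); C is off by 69.1 km.

C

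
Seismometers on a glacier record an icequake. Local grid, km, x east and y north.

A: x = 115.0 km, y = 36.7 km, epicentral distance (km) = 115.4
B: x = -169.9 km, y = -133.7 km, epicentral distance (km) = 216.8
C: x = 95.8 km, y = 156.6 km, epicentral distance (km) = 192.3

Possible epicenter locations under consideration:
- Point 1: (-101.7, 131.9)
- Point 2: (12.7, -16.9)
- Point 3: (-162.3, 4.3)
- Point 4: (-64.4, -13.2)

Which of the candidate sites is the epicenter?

For each candidate, compare |candidate − station| to the reported distance:
Point 1: residuals A 121.3, B 57.4, C 6.7 → max 121.3 km
Point 2: residuals A 0.1, B 0.0, C 0.1 → max 0.1 km
Point 3: residuals A 163.8, B 78.6, C 107.4 → max 163.8 km
Point 4: residuals A 70.8, B 56.6, C 41.1 → max 70.8 km
Only Point 2 has all residuals ≈ 0.

Point 2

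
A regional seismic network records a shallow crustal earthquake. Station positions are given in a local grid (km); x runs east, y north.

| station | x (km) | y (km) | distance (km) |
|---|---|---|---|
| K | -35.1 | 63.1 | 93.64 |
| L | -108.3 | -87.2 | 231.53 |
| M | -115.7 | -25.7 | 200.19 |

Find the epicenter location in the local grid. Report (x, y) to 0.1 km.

Circle about each station: (x + 35.1)² + (y − 63.1)² = 93.64²; (x + 108.3)² + (y + 87.2)² = 231.53²; (x + 115.7)² + (y + 25.7)² = 200.19².
Subtracting the K equation from the L and M equations removes the quadratic terms:
-146.4 x − 300.6 y = -30718.58
-161.2 x − 177.6 y = -22474.23
Solving the 2×2 system: x ≈ 57.9, y ≈ 74.0 km.

57.9 km east, 74.0 km north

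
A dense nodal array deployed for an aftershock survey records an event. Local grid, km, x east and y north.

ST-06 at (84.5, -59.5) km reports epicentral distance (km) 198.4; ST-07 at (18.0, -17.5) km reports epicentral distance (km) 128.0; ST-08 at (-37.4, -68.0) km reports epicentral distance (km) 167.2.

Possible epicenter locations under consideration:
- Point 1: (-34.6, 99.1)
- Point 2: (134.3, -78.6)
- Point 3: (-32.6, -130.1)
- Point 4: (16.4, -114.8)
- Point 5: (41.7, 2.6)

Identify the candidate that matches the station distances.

For each candidate, compare |candidate − station| to the reported distance:
Point 1: residuals ST-06 0.1, ST-07 0.1, ST-08 0.1 → max 0.1 km
Point 2: residuals ST-06 145.1, ST-07 3.4, ST-08 4.8 → max 145.1 km
Point 3: residuals ST-06 61.7, ST-07 4.6, ST-08 104.9 → max 104.9 km
Point 4: residuals ST-06 110.7, ST-07 30.7, ST-08 95.9 → max 110.7 km
Point 5: residuals ST-06 123.0, ST-07 96.9, ST-08 61.2 → max 123.0 km
Only Point 1 has all residuals ≈ 0.

Point 1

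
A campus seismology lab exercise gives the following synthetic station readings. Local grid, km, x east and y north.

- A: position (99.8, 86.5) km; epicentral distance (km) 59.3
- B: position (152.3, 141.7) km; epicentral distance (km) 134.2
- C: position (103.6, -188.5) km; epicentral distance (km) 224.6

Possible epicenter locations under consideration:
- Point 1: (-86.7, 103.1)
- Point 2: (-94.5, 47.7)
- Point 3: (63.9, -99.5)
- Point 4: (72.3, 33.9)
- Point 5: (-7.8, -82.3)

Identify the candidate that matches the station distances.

Point 4

For each candidate, compare |candidate − station| to the reported distance:
Point 1: residuals A 127.9, B 107.9, C 123.6 → max 127.9 km
Point 2: residuals A 138.8, B 129.9, C 83.7 → max 138.8 km
Point 3: residuals A 130.1, B 122.7, C 127.1 → max 130.1 km
Point 4: residuals A 0.1, B 0.0, C 0.0 → max 0.1 km
Point 5: residuals A 140.9, B 141.1, C 70.7 → max 141.1 km
Only Point 4 has all residuals ≈ 0.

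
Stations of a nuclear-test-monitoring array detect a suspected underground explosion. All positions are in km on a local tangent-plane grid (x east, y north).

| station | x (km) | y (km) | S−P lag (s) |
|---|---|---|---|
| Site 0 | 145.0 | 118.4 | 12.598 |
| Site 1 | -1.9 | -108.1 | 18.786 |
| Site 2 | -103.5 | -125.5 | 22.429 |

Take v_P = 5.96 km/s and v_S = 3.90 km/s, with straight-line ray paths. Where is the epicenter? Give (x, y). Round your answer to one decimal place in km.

x ≈ 3.6 km, y ≈ 103.8 km

Distance from S−P lag: d = Δt · v_P v_S / (v_P − v_S) = Δt · (5.96·3.90)/(5.96−3.90) ≈ 11.2835·Δt.
So d_Site 0 = 142.15, d_Site 1 = 211.97, d_Site 2 = 253.08 km.
Circle about each station: (x − 145.0)² + (y − 118.4)² = 142.15²; (x + 1.9)² + (y + 108.1)² = 211.97²; (x + 103.5)² + (y + 125.5)² = 253.08².
Subtracting the Site 0 equation from the Site 1 and Site 2 equations removes the quadratic terms:
-293.8 x − 453.0 y = -48079.00
-497.0 x − 487.8 y = -52423.92
Solving the 2×2 system: x ≈ 3.6, y ≈ 103.8 km.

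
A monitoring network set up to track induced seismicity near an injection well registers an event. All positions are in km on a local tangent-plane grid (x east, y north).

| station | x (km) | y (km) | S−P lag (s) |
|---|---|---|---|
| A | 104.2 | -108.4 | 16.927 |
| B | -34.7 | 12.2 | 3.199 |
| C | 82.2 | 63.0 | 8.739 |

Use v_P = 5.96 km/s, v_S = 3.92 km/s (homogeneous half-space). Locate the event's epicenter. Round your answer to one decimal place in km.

Distance from S−P lag: d = Δt · v_P v_S / (v_P − v_S) = Δt · (5.96·3.92)/(5.96−3.92) ≈ 11.4525·Δt.
So d_A = 193.86, d_B = 36.64, d_C = 100.08 km.
Circle about each station: (x − 104.2)² + (y + 108.4)² = 193.86²; (x + 34.7)² + (y − 12.2)² = 36.64²; (x − 82.2)² + (y − 63.0)² = 100.08².
Subtracting pairs of circle equations eliminates x²+y² and gives linear equations (the radical axes):
-277.8 x + 241.2 y = 14983.94
-44.0 x + 342.8 y = 15683.33
Solving the 2×2 system: x ≈ -16.0, y ≈ 43.7 km.
Check against A (with the unrounded x, y): √((x − 104.2)²+(y + 108.4)²) = 193.86 ≈ 193.86 km. ✓

x ≈ -16.0 km, y ≈ 43.7 km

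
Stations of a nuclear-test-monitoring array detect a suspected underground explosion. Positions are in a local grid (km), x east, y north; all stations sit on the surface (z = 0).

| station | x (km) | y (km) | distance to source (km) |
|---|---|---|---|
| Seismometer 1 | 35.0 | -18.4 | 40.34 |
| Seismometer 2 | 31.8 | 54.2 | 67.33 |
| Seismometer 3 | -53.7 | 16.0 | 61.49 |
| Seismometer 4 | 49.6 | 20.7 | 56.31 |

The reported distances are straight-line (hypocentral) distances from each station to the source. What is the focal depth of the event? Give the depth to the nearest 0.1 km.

z ≈ 17.6 km

Each station gives a sphere (x−x_i)² + (y−y_i)² + z² = d_i² (stations at z=0).
Subtracting the Seismometer 1 sphere from Seismometer 2 and Seismometer 3: z² cancels, leaving linear equations in x and y:
-6.4 x + 145.2 y = -520.69
-177.4 x + 68.8 y = -577.57
Solving: x ≈ 1.897, y ≈ -3.502 km (keep extra digits for the depth step; rounded: 1.9, -3.5).
Then from the Seismometer 1 sphere: z² = 40.34² − (x − 35.0)² − (y + 18.4)² with x = 1.897, y = -3.502, so z ≈ 17.594 ≈ 17.6 km.
Check against Seismometer 4 (with the unrounded solution): distance 56.31 ≈ 56.31 km. ✓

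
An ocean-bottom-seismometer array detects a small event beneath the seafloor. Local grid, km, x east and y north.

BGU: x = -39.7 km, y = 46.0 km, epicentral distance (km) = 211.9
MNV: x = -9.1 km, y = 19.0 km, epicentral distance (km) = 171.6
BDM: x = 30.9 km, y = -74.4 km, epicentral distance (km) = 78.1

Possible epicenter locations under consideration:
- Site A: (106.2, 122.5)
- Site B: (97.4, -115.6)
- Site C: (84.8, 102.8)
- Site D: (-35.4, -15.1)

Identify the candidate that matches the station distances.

For each candidate, compare |candidate − station| to the reported distance:
Site A: residuals BGU 47.2, MNV 16.7, BDM 132.7 → max 132.7 km
Site B: residuals BGU 0.0, MNV 0.0, BDM 0.1 → max 0.1 km
Site C: residuals BGU 75.1, MNV 45.7, BDM 107.1 → max 107.1 km
Site D: residuals BGU 150.6, MNV 128.5, BDM 10.9 → max 150.6 km
Only Site B has all residuals ≈ 0.

Site B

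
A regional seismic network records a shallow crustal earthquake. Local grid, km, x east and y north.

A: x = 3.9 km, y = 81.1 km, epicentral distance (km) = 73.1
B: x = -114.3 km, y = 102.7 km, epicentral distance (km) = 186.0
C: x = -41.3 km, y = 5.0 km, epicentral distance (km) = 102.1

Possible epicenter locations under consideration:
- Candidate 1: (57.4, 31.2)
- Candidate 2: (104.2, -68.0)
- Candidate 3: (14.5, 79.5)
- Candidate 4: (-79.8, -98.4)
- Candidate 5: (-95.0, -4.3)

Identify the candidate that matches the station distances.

Candidate 1

For each candidate, compare |candidate − station| to the reported distance:
Candidate 1: residuals A 0.1, B 0.0, C 0.0 → max 0.1 km
Candidate 2: residuals A 106.6, B 91.3, C 60.7 → max 106.6 km
Candidate 3: residuals A 62.4, B 55.1, C 9.0 → max 62.4 km
Candidate 4: residuals A 125.0, B 18.0, C 8.2 → max 125.0 km
Candidate 5: residuals A 57.6, B 77.3, C 47.6 → max 77.3 km
Only Candidate 1 has all residuals ≈ 0.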